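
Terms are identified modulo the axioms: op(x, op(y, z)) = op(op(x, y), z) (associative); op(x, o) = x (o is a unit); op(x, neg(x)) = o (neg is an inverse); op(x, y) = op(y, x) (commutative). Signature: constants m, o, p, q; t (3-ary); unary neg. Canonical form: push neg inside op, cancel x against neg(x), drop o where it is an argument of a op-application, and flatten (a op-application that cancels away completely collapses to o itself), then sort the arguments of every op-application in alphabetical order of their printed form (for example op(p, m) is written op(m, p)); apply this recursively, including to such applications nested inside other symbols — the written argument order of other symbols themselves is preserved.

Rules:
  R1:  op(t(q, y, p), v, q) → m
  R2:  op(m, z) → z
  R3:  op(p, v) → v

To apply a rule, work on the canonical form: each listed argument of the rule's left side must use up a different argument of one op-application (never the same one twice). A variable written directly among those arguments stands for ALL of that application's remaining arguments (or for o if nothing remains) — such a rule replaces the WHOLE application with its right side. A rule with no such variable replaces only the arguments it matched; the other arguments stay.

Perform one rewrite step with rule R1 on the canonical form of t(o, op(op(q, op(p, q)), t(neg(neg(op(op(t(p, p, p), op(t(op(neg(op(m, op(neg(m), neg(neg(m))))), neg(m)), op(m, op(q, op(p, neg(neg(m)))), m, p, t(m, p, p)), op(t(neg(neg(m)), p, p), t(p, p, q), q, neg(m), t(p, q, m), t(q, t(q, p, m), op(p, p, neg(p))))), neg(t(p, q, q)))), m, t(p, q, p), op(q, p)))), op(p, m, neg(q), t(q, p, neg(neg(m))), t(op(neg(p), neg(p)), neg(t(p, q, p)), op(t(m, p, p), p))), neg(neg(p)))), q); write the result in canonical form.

Answer: t(o, op(p, q, q, t(op(m, neg(t(p, q, q)), p, q, t(op(neg(m), neg(m)), op(m, m, m, p, p, q, t(m, p, p)), m), t(p, p, p), t(p, q, p)), op(m, neg(q), p, t(op(neg(p), neg(p)), neg(t(p, q, p)), op(p, t(m, p, p))), t(q, p, m)), p)), q)

Derivation:
Canonical form:  t(o, op(p, q, q, t(op(m, neg(t(p, q, q)), p, q, t(op(neg(m), neg(m)), op(m, m, m, p, p, q, t(m, p, p)), op(neg(m), q, t(m, p, p), t(p, p, q), t(p, q, m), t(q, t(q, p, m), p))), t(p, p, p), t(p, q, p)), op(m, neg(q), p, t(op(neg(p), neg(p)), neg(t(p, q, p)), op(p, t(m, p, p))), t(q, p, m)), p)), q)
Apply R1:  consuming q, t(q, t(q, p, m), p);  v := op(neg(m), t(m, p, p), t(p, p, q), t(p, q, m)), y := t(q, p, m)
The variable takes the whole remainder — replace the entire application.
Result:  t(o, op(p, q, q, t(op(m, neg(t(p, q, q)), p, q, t(op(neg(m), neg(m)), op(m, m, m, p, p, q, t(m, p, p)), m), t(p, p, p), t(p, q, p)), op(m, neg(q), p, t(op(neg(p), neg(p)), neg(t(p, q, p)), op(p, t(m, p, p))), t(q, p, m)), p)), q)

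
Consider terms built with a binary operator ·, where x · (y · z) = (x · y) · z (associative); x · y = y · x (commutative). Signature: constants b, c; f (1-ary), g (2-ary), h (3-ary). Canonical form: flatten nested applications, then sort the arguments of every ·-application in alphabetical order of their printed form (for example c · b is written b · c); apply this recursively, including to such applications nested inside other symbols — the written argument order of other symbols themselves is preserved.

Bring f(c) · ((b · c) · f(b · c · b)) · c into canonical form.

Answer: b · c · c · f(b · b · c) · f(c)

Derivation:
Flatten:  f(c) · b · c · f(b · c · b) · c
Inside:  f(b · c · b)  →  f(b · b · c)
Order the arguments:  b · c · c · f(b · b · c) · f(c)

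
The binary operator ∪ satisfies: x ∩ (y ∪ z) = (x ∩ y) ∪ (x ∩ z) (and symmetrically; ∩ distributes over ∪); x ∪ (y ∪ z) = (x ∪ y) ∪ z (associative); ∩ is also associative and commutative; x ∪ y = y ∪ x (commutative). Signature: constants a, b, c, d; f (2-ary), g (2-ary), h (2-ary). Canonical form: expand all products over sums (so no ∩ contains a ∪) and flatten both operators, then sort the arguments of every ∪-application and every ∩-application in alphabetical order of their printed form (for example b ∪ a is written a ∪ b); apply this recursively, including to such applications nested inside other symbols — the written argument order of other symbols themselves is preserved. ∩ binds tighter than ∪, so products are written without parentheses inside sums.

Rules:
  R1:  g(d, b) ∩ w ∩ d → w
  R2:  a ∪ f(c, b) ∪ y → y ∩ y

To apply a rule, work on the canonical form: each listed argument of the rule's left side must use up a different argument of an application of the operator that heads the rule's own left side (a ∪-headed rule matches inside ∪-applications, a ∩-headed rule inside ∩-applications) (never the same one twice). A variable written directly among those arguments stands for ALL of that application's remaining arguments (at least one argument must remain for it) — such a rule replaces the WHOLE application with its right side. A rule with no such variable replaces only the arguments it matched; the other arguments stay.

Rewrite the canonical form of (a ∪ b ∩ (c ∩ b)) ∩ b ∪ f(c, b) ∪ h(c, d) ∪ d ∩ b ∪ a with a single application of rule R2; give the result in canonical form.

Canonical form:  a ∪ a ∩ b ∪ b ∩ b ∩ b ∩ c ∪ b ∩ d ∪ f(c, b) ∪ h(c, d)
Apply R2:  consuming a, f(c, b);  y := a ∩ b ∪ b ∩ b ∩ b ∩ c ∪ b ∩ d ∪ h(c, d)
Every leftover argument binds to the variable; the entire application is replaced.
Giving:  a ∩ a ∩ b ∩ b ∪ a ∩ b ∩ b ∩ b ∩ b ∩ c ∪ a ∩ b ∩ b ∩ b ∩ b ∩ c ∪ a ∩ b ∩ b ∩ d ∪ a ∩ b ∩ b ∩ d ∪ a ∩ b ∩ h(c, d) ∪ a ∩ b ∩ h(c, d) ∪ b ∩ b ∩ b ∩ b ∩ b ∩ b ∩ c ∩ c ∪ b ∩ b ∩ b ∩ b ∩ c ∩ d ∪ b ∩ b ∩ b ∩ b ∩ c ∩ d ∪ b ∩ b ∩ b ∩ c ∩ h(c, d) ∪ b ∩ b ∩ b ∩ c ∩ h(c, d) ∪ b ∩ b ∩ d ∩ d ∪ b ∩ d ∩ h(c, d) ∪ b ∩ d ∩ h(c, d) ∪ h(c, d) ∩ h(c, d)

Answer: a ∩ a ∩ b ∩ b ∪ a ∩ b ∩ b ∩ b ∩ b ∩ c ∪ a ∩ b ∩ b ∩ b ∩ b ∩ c ∪ a ∩ b ∩ b ∩ d ∪ a ∩ b ∩ b ∩ d ∪ a ∩ b ∩ h(c, d) ∪ a ∩ b ∩ h(c, d) ∪ b ∩ b ∩ b ∩ b ∩ b ∩ b ∩ c ∩ c ∪ b ∩ b ∩ b ∩ b ∩ c ∩ d ∪ b ∩ b ∩ b ∩ b ∩ c ∩ d ∪ b ∩ b ∩ b ∩ c ∩ h(c, d) ∪ b ∩ b ∩ b ∩ c ∩ h(c, d) ∪ b ∩ b ∩ d ∩ d ∪ b ∩ d ∩ h(c, d) ∪ b ∩ d ∩ h(c, d) ∪ h(c, d) ∩ h(c, d)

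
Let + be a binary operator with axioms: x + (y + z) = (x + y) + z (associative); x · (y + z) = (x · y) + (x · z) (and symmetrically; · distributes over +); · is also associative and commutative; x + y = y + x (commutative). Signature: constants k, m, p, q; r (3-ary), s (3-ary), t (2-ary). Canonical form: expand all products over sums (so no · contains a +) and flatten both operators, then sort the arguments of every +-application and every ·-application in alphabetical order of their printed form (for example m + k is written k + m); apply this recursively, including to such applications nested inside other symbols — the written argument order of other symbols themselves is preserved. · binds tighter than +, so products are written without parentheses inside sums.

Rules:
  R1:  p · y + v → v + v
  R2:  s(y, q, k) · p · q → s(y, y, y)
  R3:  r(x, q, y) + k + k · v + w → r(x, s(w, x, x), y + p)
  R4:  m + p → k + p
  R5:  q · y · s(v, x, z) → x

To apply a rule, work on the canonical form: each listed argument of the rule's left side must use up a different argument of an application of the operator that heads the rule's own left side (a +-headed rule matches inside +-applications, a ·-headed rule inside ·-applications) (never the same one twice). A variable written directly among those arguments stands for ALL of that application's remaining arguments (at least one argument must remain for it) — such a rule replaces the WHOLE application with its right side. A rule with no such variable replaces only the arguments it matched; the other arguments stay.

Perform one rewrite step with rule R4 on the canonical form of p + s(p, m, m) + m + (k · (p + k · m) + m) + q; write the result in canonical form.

Canonical form:  k · k · m + k · p + m + m + p + q + s(p, m, m)
R4 matches:  uses m, p
Giving:  k + k · k · m + k · p + m + p + q + s(p, m, m)

Answer: k + k · k · m + k · p + m + p + q + s(p, m, m)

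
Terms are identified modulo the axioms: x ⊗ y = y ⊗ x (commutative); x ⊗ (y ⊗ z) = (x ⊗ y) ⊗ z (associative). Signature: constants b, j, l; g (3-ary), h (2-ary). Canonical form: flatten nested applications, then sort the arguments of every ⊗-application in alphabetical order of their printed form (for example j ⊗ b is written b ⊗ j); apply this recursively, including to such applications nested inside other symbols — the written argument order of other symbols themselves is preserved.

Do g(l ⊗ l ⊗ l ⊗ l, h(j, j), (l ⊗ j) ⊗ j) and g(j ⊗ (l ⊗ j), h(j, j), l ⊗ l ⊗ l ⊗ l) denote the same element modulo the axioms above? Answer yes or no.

Answer: no — g(l ⊗ l ⊗ l ⊗ l, h(j, j), j ⊗ j ⊗ l) vs g(j ⊗ j ⊗ l, h(j, j), l ⊗ l ⊗ l ⊗ l)

Derivation:
Left:  g(l ⊗ l ⊗ l ⊗ l, h(j, j), (l ⊗ j) ⊗ j)
  Descend into:  (l ⊗ j) ⊗ j
  Un-nest:  l ⊗ j ⊗ j
  Order the arguments:  j ⊗ j ⊗ l
  Reassemble:  g(l ⊗ l ⊗ l ⊗ l, h(j, j), j ⊗ j ⊗ l)
Right:  g(j ⊗ (l ⊗ j), h(j, j), l ⊗ l ⊗ l ⊗ l)
  Focus inside:  j ⊗ (l ⊗ j)
  Merge nested applications:  j ⊗ l ⊗ j
  Sort arguments:  j ⊗ j ⊗ l
  Rebuild:  g(j ⊗ j ⊗ l, h(j, j), l ⊗ l ⊗ l ⊗ l)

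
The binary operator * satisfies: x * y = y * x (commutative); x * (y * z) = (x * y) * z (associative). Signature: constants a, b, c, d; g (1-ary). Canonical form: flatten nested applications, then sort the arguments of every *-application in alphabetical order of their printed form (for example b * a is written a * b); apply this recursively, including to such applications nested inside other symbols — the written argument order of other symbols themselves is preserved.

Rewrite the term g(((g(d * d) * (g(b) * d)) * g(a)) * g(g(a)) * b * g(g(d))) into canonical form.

Answer: g(b * d * g(a) * g(b) * g(d * d) * g(g(a)) * g(g(d)))

Derivation:
Descend into:  ((g(d * d) * (g(b) * d)) * g(a)) * g(g(a)) * b * g(g(d))
Merge nested applications:  g(d * d) * g(b) * d * g(a) * g(g(a)) * b * g(g(d))
Order the arguments:  b * d * g(a) * g(b) * g(d * d) * g(g(a)) * g(g(d))
Put back:  g(b * d * g(a) * g(b) * g(d * d) * g(g(a)) * g(g(d)))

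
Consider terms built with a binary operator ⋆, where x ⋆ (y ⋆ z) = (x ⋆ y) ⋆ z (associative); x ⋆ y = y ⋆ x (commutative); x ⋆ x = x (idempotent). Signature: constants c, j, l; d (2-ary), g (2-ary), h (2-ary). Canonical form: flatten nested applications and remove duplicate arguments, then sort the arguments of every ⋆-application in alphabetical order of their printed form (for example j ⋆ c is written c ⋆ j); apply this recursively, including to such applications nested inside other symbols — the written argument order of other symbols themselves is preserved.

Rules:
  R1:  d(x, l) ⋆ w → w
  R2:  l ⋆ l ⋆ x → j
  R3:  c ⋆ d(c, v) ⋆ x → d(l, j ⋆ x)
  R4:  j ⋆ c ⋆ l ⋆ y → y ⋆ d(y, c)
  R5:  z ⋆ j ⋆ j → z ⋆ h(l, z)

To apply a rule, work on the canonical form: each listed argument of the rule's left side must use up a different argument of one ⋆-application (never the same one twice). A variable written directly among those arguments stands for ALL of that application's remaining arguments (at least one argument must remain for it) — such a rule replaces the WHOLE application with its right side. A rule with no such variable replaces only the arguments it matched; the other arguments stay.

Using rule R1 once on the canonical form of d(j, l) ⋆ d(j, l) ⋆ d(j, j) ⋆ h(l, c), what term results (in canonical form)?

Canonical form:  d(j, j) ⋆ d(j, l) ⋆ h(l, c)
R1 matches:  uses d(j, l);  w := d(j, j) ⋆ h(l, c), x := j
Every leftover argument binds to the variable; the entire application is replaced.
Result:  d(j, j) ⋆ h(l, c)

Answer: d(j, j) ⋆ h(l, c)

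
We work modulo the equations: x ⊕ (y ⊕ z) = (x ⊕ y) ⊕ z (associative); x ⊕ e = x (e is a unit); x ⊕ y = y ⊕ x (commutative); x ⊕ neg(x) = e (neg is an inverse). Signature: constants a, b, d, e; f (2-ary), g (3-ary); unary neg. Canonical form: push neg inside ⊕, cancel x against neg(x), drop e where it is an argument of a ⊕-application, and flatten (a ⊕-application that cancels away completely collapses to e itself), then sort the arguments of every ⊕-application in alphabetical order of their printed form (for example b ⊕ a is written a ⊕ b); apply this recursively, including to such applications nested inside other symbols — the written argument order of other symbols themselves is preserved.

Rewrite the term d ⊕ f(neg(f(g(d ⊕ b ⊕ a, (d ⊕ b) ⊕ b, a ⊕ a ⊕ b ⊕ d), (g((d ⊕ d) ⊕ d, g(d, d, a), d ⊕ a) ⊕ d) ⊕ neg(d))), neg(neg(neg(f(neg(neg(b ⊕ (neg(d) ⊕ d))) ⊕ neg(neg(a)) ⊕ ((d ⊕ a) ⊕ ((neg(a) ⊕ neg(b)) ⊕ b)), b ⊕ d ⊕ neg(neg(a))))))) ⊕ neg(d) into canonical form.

Push neg inside:  distribute neg over ⊕ and collapse double neg
Cancel:  d cancels
Collect:  f(neg(f(g(a ⊕ b ⊕ d, b ⊕ b ⊕ d, a ⊕ a ⊕ b ⊕ d), g(d ⊕ d ⊕ d, g(d, d, a), a ⊕ d))), neg(f(a ⊕ b ⊕ d, a ⊕ b ⊕ d)))

Answer: f(neg(f(g(a ⊕ b ⊕ d, b ⊕ b ⊕ d, a ⊕ a ⊕ b ⊕ d), g(d ⊕ d ⊕ d, g(d, d, a), a ⊕ d))), neg(f(a ⊕ b ⊕ d, a ⊕ b ⊕ d)))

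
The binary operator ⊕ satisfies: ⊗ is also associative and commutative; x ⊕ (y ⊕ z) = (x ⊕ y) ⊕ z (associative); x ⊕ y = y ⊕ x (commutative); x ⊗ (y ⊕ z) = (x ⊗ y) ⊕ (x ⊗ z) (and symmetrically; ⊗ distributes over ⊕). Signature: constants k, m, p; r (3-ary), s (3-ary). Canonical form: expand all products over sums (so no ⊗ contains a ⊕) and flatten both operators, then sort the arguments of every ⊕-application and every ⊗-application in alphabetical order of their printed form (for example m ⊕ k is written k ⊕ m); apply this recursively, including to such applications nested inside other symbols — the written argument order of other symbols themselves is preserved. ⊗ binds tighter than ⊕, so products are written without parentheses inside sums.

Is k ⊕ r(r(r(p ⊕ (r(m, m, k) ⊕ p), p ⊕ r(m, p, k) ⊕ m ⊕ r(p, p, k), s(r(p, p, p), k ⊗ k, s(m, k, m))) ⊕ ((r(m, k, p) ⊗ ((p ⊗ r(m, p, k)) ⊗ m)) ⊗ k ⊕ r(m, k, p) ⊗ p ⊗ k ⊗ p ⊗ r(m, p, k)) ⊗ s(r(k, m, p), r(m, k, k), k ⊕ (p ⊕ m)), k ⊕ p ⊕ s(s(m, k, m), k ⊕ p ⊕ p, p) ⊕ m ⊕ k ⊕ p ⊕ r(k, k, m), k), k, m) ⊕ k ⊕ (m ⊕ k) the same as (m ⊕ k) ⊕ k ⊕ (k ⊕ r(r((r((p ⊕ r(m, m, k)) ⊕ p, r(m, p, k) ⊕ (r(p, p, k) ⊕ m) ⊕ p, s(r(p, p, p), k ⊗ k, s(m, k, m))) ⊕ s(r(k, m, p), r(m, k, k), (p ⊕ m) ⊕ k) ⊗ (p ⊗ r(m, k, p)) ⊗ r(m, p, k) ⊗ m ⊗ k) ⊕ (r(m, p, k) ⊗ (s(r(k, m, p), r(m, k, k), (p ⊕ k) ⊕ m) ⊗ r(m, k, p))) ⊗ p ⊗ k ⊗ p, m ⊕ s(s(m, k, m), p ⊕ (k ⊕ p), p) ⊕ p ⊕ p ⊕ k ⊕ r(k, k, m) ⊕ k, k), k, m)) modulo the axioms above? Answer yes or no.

Answer: yes — both canonical forms are k ⊕ k ⊕ k ⊕ m ⊕ r(r(k ⊗ m ⊗ p ⊗ r(m, k, p) ⊗ r(m, p, k) ⊗ s(r(k, m, p), r(m, k, k), k ⊕ m ⊕ p) ⊕ k ⊗ p ⊗ p ⊗ r(m, k, p) ⊗ r(m, p, k) ⊗ s(r(k, m, p), r(m, k, k), k ⊕ m ⊕ p) ⊕ r(p ⊕ p ⊕ r(m, m, k), m ⊕ p ⊕ r(m, p, k) ⊕ r(p, p, k), s(r(p, p, p), k ⊗ k, s(m, k, m))), k ⊕ k ⊕ m ⊕ p ⊕ p ⊕ r(k, k, m) ⊕ s(s(m, k, m), k ⊕ p ⊕ p, p), k), k, m)

Derivation:
Left:  k ⊕ r(r(r(p ⊕ (r(m, m, k) ⊕ p), p ⊕ r(m, p, k) ⊕ m ⊕ r(p, p, k), s(r(p, p, p), k ⊗ k, s(m, k, m))) ⊕ ((r(m, k, p) ⊗ ((p ⊗ r(m, p, k)) ⊗ m)) ⊗ k ⊕ r(m, k, p) ⊗ p ⊗ k ⊗ p ⊗ r(m, p, k)) ⊗ s(r(k, m, p), r(m, k, k), k ⊕ (p ⊕ m)), k ⊕ p ⊕ s(s(m, k, m), k ⊕ p ⊕ p, p) ⊕ m ⊕ k ⊕ p ⊕ r(k, k, m), k), k, m) ⊕ k ⊕ (m ⊕ k)
  Expand products over sums:  k ⊕ r(r(k ⊗ m ⊗ p ⊗ r(m, k, p) ⊗ r(m, p, k) ⊗ s(r(k, m, p), r(m, k, k), k ⊕ m ⊕ p) ⊕ k ⊗ p ⊗ p ⊗ r(m, k, p) ⊗ r(m, p, k) ⊗ s(r(k, m, p), r(m, k, k), k ⊕ m ⊕ p) ⊕ r(p ⊕ p ⊕ r(m, m, k), m ⊕ p ⊕ r(m, p, k) ⊕ r(p, p, k), s(r(p, p, p), k ⊗ k, s(m, k, m))), k ⊕ k ⊕ m ⊕ p ⊕ p ⊕ r(k, k, m) ⊕ s(s(m, k, m), k ⊕ p ⊕ p, p), k), k, m) ⊕ k ⊕ m ⊕ k
  Order the arguments:  k ⊕ k ⊕ k ⊕ m ⊕ r(r(k ⊗ m ⊗ p ⊗ r(m, k, p) ⊗ r(m, p, k) ⊗ s(r(k, m, p), r(m, k, k), k ⊕ m ⊕ p) ⊕ k ⊗ p ⊗ p ⊗ r(m, k, p) ⊗ r(m, p, k) ⊗ s(r(k, m, p), r(m, k, k), k ⊕ m ⊕ p) ⊕ r(p ⊕ p ⊕ r(m, m, k), m ⊕ p ⊕ r(m, p, k) ⊕ r(p, p, k), s(r(p, p, p), k ⊗ k, s(m, k, m))), k ⊕ k ⊕ m ⊕ p ⊕ p ⊕ r(k, k, m) ⊕ s(s(m, k, m), k ⊕ p ⊕ p, p), k), k, m)
Right:  (m ⊕ k) ⊕ k ⊕ (k ⊕ r(r((r((p ⊕ r(m, m, k)) ⊕ p, r(m, p, k) ⊕ (r(p, p, k) ⊕ m) ⊕ p, s(r(p, p, p), k ⊗ k, s(m, k, m))) ⊕ s(r(k, m, p), r(m, k, k), (p ⊕ m) ⊕ k) ⊗ (p ⊗ r(m, k, p)) ⊗ r(m, p, k) ⊗ m ⊗ k) ⊕ (r(m, p, k) ⊗ (s(r(k, m, p), r(m, k, k), (p ⊕ k) ⊕ m) ⊗ r(m, k, p))) ⊗ p ⊗ k ⊗ p, m ⊕ s(s(m, k, m), p ⊕ (k ⊕ p), p) ⊕ p ⊕ p ⊕ k ⊕ r(k, k, m) ⊕ k, k), k, m))
  Un-nest:  m ⊕ k ⊕ k ⊕ k ⊕ r(r(k ⊗ m ⊗ p ⊗ r(m, k, p) ⊗ r(m, p, k) ⊗ s(r(k, m, p), r(m, k, k), k ⊕ m ⊕ p) ⊕ k ⊗ p ⊗ p ⊗ r(m, k, p) ⊗ r(m, p, k) ⊗ s(r(k, m, p), r(m, k, k), k ⊕ m ⊕ p) ⊕ r(p ⊕ p ⊕ r(m, m, k), m ⊕ p ⊕ r(m, p, k) ⊕ r(p, p, k), s(r(p, p, p), k ⊗ k, s(m, k, m))), k ⊕ k ⊕ m ⊕ p ⊕ p ⊕ r(k, k, m) ⊕ s(s(m, k, m), k ⊕ p ⊕ p, p), k), k, m)
  Order the arguments:  k ⊕ k ⊕ k ⊕ m ⊕ r(r(k ⊗ m ⊗ p ⊗ r(m, k, p) ⊗ r(m, p, k) ⊗ s(r(k, m, p), r(m, k, k), k ⊕ m ⊕ p) ⊕ k ⊗ p ⊗ p ⊗ r(m, k, p) ⊗ r(m, p, k) ⊗ s(r(k, m, p), r(m, k, k), k ⊕ m ⊕ p) ⊕ r(p ⊕ p ⊕ r(m, m, k), m ⊕ p ⊕ r(m, p, k) ⊕ r(p, p, k), s(r(p, p, p), k ⊗ k, s(m, k, m))), k ⊕ k ⊕ m ⊕ p ⊕ p ⊕ r(k, k, m) ⊕ s(s(m, k, m), k ⊕ p ⊕ p, p), k), k, m)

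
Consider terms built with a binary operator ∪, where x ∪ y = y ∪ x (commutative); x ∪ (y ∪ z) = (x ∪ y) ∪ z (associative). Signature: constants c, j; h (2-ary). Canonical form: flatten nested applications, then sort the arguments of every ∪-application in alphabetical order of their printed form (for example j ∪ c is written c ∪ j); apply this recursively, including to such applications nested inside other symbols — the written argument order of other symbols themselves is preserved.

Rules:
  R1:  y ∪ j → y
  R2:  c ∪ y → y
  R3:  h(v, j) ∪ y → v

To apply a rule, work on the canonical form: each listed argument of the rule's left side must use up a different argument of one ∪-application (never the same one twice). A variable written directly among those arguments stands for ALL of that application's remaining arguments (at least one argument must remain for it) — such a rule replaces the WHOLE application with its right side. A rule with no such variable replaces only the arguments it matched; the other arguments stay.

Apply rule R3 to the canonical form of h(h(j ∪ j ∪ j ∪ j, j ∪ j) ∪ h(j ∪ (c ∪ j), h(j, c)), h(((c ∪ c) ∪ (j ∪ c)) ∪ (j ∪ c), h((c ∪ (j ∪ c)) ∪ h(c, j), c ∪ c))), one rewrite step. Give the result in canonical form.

Answer: h(h(c ∪ j ∪ j, h(j, c)) ∪ h(j ∪ j ∪ j ∪ j, j ∪ j), h(c ∪ c ∪ c ∪ c ∪ j ∪ j, h(c, c ∪ c)))

Derivation:
Canonical form:  h(h(c ∪ j ∪ j, h(j, c)) ∪ h(j ∪ j ∪ j ∪ j, j ∪ j), h(c ∪ c ∪ c ∪ c ∪ j ∪ j, h(c ∪ c ∪ h(c, j) ∪ j, c ∪ c)))
Apply R3:  consuming h(c, j);  v := c, y := c ∪ c ∪ j
Every leftover argument binds to the variable; the entire application is replaced.
Result:  h(h(c ∪ j ∪ j, h(j, c)) ∪ h(j ∪ j ∪ j ∪ j, j ∪ j), h(c ∪ c ∪ c ∪ c ∪ j ∪ j, h(c, c ∪ c)))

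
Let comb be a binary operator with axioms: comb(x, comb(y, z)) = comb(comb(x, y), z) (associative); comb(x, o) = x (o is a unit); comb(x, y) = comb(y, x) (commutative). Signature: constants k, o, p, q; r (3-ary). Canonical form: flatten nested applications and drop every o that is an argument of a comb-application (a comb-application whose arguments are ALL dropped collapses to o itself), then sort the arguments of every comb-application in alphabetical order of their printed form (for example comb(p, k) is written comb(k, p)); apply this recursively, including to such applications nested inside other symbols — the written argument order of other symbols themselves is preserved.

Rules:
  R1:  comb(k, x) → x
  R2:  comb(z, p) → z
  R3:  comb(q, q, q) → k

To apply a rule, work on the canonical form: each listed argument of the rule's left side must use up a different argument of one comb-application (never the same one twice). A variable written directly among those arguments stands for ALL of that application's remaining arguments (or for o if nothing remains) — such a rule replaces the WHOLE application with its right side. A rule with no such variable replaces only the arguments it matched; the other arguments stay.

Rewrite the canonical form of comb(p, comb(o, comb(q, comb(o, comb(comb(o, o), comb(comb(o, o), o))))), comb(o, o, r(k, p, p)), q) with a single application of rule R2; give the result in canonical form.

Answer: comb(q, q, r(k, p, p))

Derivation:
Canonical form:  comb(p, q, q, r(k, p, p))
R2 matches:  uses p;  z := comb(q, q, r(k, p, p))
The variable takes the whole remainder — replace the entire application.
Result:  comb(q, q, r(k, p, p))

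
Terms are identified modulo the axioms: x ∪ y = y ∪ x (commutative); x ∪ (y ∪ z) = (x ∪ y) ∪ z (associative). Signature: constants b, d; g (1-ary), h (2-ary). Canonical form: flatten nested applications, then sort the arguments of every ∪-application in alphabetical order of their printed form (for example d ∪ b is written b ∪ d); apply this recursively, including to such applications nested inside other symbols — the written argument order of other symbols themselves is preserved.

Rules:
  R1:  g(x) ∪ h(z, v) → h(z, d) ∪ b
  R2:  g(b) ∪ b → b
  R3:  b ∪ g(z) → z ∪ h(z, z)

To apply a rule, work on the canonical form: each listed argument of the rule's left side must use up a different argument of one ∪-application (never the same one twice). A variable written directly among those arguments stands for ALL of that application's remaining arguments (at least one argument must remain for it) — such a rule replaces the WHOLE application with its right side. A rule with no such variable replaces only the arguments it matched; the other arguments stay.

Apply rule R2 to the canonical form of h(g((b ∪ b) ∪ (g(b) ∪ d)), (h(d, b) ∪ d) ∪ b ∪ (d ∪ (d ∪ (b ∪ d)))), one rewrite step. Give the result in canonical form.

Answer: h(g(b ∪ b ∪ d), b ∪ b ∪ d ∪ d ∪ d ∪ d ∪ h(d, b))

Derivation:
Canonical form:  h(g(b ∪ b ∪ d ∪ g(b)), b ∪ b ∪ d ∪ d ∪ d ∪ d ∪ h(d, b))
R2 matches:  uses b, g(b)
Result:  h(g(b ∪ b ∪ d), b ∪ b ∪ d ∪ d ∪ d ∪ d ∪ h(d, b))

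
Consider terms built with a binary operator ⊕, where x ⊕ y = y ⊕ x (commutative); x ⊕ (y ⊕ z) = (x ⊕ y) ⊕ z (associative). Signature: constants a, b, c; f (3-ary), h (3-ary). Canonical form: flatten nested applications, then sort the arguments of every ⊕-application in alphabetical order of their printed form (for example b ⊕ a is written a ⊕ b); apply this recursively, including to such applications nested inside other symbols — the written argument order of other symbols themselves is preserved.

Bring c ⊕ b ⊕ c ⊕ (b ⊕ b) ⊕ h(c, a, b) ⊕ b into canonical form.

Un-nest:  c ⊕ b ⊕ c ⊕ b ⊕ b ⊕ h(c, a, b) ⊕ b
Sort:  b ⊕ b ⊕ b ⊕ b ⊕ c ⊕ c ⊕ h(c, a, b)

Answer: b ⊕ b ⊕ b ⊕ b ⊕ c ⊕ c ⊕ h(c, a, b)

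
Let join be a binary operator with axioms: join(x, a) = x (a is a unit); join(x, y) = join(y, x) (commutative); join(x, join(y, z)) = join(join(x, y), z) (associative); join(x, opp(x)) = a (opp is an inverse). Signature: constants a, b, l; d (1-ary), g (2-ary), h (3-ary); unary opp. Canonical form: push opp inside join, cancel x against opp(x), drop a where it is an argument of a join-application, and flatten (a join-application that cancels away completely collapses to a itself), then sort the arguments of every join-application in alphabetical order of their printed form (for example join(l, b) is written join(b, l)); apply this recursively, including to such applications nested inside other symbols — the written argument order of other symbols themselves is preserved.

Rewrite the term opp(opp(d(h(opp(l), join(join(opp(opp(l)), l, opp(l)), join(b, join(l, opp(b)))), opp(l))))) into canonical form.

Push opp inside:  distribute opp over join and collapse double opp
Collect:  d(h(opp(l), join(l, l), opp(l)))

Answer: d(h(opp(l), join(l, l), opp(l)))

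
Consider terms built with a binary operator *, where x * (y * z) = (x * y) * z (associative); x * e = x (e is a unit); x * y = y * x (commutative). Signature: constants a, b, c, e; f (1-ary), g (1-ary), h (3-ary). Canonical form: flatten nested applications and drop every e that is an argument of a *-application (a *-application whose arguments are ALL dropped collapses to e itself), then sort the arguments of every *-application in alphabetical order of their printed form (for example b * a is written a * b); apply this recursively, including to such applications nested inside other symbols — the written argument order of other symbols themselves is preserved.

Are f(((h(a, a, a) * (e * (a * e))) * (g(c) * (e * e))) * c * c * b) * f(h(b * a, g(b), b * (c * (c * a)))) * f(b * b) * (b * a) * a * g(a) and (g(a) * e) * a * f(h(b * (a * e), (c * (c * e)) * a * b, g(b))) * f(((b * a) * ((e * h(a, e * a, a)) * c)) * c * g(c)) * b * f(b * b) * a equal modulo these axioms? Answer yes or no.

Answer: no — a * a * b * f(a * b * c * c * g(c) * h(a, a, a)) * f(b * b) * f(h(a * b, g(b), a * b * c * c)) * g(a) vs a * a * b * f(a * b * c * c * g(c) * h(a, a, a)) * f(b * b) * f(h(a * b, a * b * c * c, g(b))) * g(a)

Derivation:
Left:  f(((h(a, a, a) * (e * (a * e))) * (g(c) * (e * e))) * c * c * b) * f(h(b * a, g(b), b * (c * (c * a)))) * f(b * b) * (b * a) * a * g(a)
  Flatten:  f(((h(a, a, a) * (e * (a * e))) * (g(c) * (e * e))) * c * c * b) * f(h(b * a, g(b), b * (c * (c * a)))) * f(b * b) * b * a * a * g(a)
  Canonicalize subterm:  f(((h(a, a, a) * (e * (a * e))) * (g(c) * (e * e))) * c * c * b)  →  f(a * b * c * c * g(c) * h(a, a, a))
  Canonicalize subterm:  f(h(b * a, g(b), b * (c * (c * a))))  →  f(h(a * b, g(b), a * b * c * c))
  Sort:  a * a * b * f(a * b * c * c * g(c) * h(a, a, a)) * f(b * b) * f(h(a * b, g(b), a * b * c * c)) * g(a)
Right:  (g(a) * e) * a * f(h(b * (a * e), (c * (c * e)) * a * b, g(b))) * f(((b * a) * ((e * h(a, e * a, a)) * c)) * c * g(c)) * b * f(b * b) * a
  Merge nested applications:  g(a) * e * a * f(h(b * (a * e), (c * (c * e)) * a * b, g(b))) * f(((b * a) * ((e * h(a, e * a, a)) * c)) * c * g(c)) * b * f(b * b) * a
  Simplify inside:  f(h(b * (a * e), (c * (c * e)) * a * b, g(b)))  →  f(h(a * b, a * b * c * c, g(b)))
  Simplify inside:  f(((b * a) * ((e * h(a, e * a, a)) * c)) * c * g(c))  →  f(a * b * c * c * g(c) * h(a, a, a))
  Drop the unit:  drop e
  Sort:  a * a * b * f(a * b * c * c * g(c) * h(a, a, a)) * f(b * b) * f(h(a * b, a * b * c * c, g(b))) * g(a)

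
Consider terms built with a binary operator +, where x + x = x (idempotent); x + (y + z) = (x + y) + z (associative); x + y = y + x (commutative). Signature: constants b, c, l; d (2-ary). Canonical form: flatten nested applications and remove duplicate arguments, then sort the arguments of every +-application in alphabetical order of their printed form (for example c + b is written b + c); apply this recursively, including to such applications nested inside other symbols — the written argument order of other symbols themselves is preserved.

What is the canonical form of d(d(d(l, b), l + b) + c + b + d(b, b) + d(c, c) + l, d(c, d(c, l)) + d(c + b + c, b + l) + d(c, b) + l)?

Answer: d(b + c + d(b, b) + d(c, c) + d(d(l, b), b + l) + l, d(b + c, b + l) + d(c, b) + d(c, d(c, l)) + l)

Derivation:
Focus inside:  d(c, d(c, l)) + d(c + b + c, b + l) + d(c, b) + l
Simplify inside:  d(c + b + c, b + l)  →  d(b + c, b + l)
Sort arguments:  d(b + c, b + l) + d(c, b) + d(c, d(c, l)) + l
Reassemble:  d(b + c + d(b, b) + d(c, c) + d(d(l, b), b + l) + l, d(b + c, b + l) + d(c, b) + d(c, d(c, l)) + l)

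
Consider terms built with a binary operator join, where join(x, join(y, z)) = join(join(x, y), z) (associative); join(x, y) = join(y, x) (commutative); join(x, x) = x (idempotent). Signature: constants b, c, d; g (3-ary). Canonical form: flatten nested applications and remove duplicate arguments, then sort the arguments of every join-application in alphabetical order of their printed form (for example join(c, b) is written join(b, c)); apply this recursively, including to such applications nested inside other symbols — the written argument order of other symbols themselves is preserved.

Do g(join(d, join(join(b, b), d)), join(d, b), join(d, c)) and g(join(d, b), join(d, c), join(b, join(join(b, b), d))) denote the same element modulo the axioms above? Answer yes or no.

Left:  g(join(d, join(join(b, b), d)), join(d, b), join(d, c))
  Work inside:  join(d, join(join(b, b), d))
  Un-nest:  join(d, b, b, d)
  Deduplicate:  drop duplicate b, d
  Sort arguments:  join(b, d)
  Rebuild:  g(join(b, d), join(b, d), join(c, d))
Right:  g(join(d, b), join(d, c), join(b, join(join(b, b), d)))
  Descend into:  join(b, join(join(b, b), d))
  Flatten:  join(b, b, b, d)
  Idempotence:  drop duplicate b, b
  Order the arguments:  join(b, d)
  Rebuild:  g(join(b, d), join(c, d), join(b, d))

Answer: no — g(join(b, d), join(b, d), join(c, d)) vs g(join(b, d), join(c, d), join(b, d))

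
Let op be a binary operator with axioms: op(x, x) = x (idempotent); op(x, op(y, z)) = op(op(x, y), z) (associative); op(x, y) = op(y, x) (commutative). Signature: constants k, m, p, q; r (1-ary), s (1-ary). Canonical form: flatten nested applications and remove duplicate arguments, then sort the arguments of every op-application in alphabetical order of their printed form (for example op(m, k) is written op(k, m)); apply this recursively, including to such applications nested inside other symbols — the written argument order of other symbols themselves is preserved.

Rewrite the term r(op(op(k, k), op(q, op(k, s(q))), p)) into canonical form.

Focus inside:  op(op(k, k), op(q, op(k, s(q))), p)
Un-nest:  op(k, k, q, k, s(q), p)
Deduplicate:  drop duplicate k, k
Order the arguments:  op(k, p, q, s(q))
Reassemble:  r(op(k, p, q, s(q)))

Answer: r(op(k, p, q, s(q)))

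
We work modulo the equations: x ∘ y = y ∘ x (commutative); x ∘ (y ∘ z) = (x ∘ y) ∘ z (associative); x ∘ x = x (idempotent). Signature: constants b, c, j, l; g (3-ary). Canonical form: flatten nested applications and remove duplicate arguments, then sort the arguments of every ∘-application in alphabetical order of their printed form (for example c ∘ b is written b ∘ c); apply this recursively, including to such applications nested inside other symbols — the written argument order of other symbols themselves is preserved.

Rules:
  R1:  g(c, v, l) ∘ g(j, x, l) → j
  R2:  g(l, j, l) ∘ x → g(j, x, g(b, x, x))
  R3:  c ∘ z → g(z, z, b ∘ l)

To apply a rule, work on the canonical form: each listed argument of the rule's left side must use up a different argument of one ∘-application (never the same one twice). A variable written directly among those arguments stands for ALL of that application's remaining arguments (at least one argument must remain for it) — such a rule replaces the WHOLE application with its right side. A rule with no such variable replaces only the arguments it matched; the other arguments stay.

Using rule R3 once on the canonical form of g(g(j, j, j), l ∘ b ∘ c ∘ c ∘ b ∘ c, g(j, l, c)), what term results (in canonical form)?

Answer: g(g(j, j, j), g(b ∘ l, b ∘ l, b ∘ l), g(j, l, c))

Derivation:
Canonical form:  g(g(j, j, j), b ∘ c ∘ l, g(j, l, c))
Apply R3:  consuming c;  z := b ∘ l
The extension variable absorbs all remaining arguments, so the whole application is rewritten.
New term:  g(g(j, j, j), g(b ∘ l, b ∘ l, b ∘ l), g(j, l, c))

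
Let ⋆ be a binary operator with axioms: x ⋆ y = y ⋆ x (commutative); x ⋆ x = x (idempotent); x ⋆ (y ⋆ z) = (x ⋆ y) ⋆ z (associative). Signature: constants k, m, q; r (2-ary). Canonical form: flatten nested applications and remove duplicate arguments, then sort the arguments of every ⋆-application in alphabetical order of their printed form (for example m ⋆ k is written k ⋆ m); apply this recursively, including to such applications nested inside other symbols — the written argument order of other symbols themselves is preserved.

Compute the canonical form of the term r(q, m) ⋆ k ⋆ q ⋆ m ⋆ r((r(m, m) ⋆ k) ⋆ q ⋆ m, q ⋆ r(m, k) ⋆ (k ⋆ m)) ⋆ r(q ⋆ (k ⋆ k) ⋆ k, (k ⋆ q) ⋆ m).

Answer: k ⋆ m ⋆ q ⋆ r(k ⋆ m ⋆ q ⋆ r(m, m), k ⋆ m ⋆ q ⋆ r(m, k)) ⋆ r(k ⋆ q, k ⋆ m ⋆ q) ⋆ r(q, m)

Derivation:
Inside:  r((r(m, m) ⋆ k) ⋆ q ⋆ m, q ⋆ r(m, k) ⋆ (k ⋆ m))  →  r(k ⋆ m ⋆ q ⋆ r(m, m), k ⋆ m ⋆ q ⋆ r(m, k))
Simplify inside:  r(q ⋆ (k ⋆ k) ⋆ k, (k ⋆ q) ⋆ m)  →  r(k ⋆ q, k ⋆ m ⋆ q)
Sort:  k ⋆ m ⋆ q ⋆ r(k ⋆ m ⋆ q ⋆ r(m, m), k ⋆ m ⋆ q ⋆ r(m, k)) ⋆ r(k ⋆ q, k ⋆ m ⋆ q) ⋆ r(q, m)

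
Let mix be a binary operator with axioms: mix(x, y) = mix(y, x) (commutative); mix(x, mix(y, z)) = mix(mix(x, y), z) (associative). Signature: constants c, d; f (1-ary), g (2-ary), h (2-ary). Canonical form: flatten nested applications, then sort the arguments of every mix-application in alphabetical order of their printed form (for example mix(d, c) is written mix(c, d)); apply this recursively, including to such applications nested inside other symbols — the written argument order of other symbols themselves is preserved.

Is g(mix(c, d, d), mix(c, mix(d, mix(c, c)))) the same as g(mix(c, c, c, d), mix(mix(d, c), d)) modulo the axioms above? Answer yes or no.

Answer: no — g(mix(c, d, d), mix(c, c, c, d)) vs g(mix(c, c, c, d), mix(c, d, d))

Derivation:
Left:  g(mix(c, d, d), mix(c, mix(d, mix(c, c))))
  Work inside:  mix(c, mix(d, mix(c, c)))
  Merge nested applications:  mix(c, d, c, c)
  Sort:  mix(c, c, c, d)
  Put back:  g(mix(c, d, d), mix(c, c, c, d))
Right:  g(mix(c, c, c, d), mix(mix(d, c), d))
  Descend into:  mix(mix(d, c), d)
  Flatten:  mix(d, c, d)
  Sort arguments:  mix(c, d, d)
  Rebuild:  g(mix(c, c, c, d), mix(c, d, d))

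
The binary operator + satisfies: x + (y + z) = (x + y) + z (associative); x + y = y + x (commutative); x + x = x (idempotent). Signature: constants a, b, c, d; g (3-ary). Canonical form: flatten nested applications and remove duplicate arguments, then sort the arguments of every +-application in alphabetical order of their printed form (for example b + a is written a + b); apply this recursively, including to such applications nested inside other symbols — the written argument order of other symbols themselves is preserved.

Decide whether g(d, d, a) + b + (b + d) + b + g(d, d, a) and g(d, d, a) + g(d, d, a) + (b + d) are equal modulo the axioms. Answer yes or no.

Answer: yes — both canonical forms are b + d + g(d, d, a)

Derivation:
Left:  g(d, d, a) + b + (b + d) + b + g(d, d, a)
  Un-nest:  g(d, d, a) + b + b + d + b + g(d, d, a)
  Deduplicate:  drop duplicate b, b, g(d, d, a)
  Sort:  b + d + g(d, d, a)
Right:  g(d, d, a) + g(d, d, a) + (b + d)
  Un-nest:  g(d, d, a) + g(d, d, a) + b + d
  Idempotence:  drop duplicate g(d, d, a)
  Order the arguments:  b + d + g(d, d, a)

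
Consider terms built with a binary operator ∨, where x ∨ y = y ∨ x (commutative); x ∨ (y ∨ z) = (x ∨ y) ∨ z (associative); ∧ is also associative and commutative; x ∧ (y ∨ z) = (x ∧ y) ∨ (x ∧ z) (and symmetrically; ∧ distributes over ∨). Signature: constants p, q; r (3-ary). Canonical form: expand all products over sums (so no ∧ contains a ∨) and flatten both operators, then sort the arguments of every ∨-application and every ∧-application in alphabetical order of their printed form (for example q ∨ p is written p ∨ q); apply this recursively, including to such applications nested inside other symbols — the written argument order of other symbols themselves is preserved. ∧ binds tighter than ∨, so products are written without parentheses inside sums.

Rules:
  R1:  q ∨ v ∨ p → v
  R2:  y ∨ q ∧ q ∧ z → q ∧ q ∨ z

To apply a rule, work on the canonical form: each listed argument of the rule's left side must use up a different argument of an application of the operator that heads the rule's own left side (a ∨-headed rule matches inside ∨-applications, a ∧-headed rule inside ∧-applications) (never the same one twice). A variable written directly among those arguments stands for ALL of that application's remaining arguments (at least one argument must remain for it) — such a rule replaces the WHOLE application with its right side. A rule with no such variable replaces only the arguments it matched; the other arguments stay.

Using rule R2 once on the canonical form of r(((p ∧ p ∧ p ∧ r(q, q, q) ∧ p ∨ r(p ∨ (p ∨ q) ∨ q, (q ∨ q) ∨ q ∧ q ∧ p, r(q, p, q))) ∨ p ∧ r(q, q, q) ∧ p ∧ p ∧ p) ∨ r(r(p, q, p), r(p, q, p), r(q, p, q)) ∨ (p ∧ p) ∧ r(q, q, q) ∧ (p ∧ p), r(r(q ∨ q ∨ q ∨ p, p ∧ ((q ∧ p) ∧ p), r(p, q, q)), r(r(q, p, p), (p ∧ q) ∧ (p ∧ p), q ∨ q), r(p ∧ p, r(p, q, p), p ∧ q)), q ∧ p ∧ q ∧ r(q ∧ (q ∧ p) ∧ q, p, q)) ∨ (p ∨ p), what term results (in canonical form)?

Answer: p ∨ p ∨ r(p ∧ p ∧ p ∧ p ∧ r(q, q, q) ∨ p ∧ p ∧ p ∧ p ∧ r(q, q, q) ∨ p ∧ p ∧ p ∧ p ∧ r(q, q, q) ∨ r(p ∨ p ∨ q ∨ q, p ∨ q ∧ q, r(q, p, q)) ∨ r(r(p, q, p), r(p, q, p), r(q, p, q)), r(r(p ∨ q ∨ q ∨ q, p ∧ p ∧ p ∧ q, r(p, q, q)), r(r(q, p, p), p ∧ p ∧ p ∧ q, q ∨ q), r(p ∧ p, r(p, q, p), p ∧ q)), p ∧ q ∧ q ∧ r(p ∧ q ∧ q ∧ q, p, q))

Derivation:
Canonical form:  p ∨ p ∨ r(p ∧ p ∧ p ∧ p ∧ r(q, q, q) ∨ p ∧ p ∧ p ∧ p ∧ r(q, q, q) ∨ p ∧ p ∧ p ∧ p ∧ r(q, q, q) ∨ r(p ∨ p ∨ q ∨ q, p ∧ q ∧ q ∨ q ∨ q, r(q, p, q)) ∨ r(r(p, q, p), r(p, q, p), r(q, p, q)), r(r(p ∨ q ∨ q ∨ q, p ∧ p ∧ p ∧ q, r(p, q, q)), r(r(q, p, p), p ∧ p ∧ p ∧ q, q ∨ q), r(p ∧ p, r(p, q, p), p ∧ q)), p ∧ q ∧ q ∧ r(p ∧ q ∧ q ∧ q, p, q))
Match R2:  consume p ∧ q ∧ q;  y := q ∨ q, z := p
Every leftover argument binds to the variable; the entire application is replaced.
New term:  p ∨ p ∨ r(p ∧ p ∧ p ∧ p ∧ r(q, q, q) ∨ p ∧ p ∧ p ∧ p ∧ r(q, q, q) ∨ p ∧ p ∧ p ∧ p ∧ r(q, q, q) ∨ r(p ∨ p ∨ q ∨ q, p ∨ q ∧ q, r(q, p, q)) ∨ r(r(p, q, p), r(p, q, p), r(q, p, q)), r(r(p ∨ q ∨ q ∨ q, p ∧ p ∧ p ∧ q, r(p, q, q)), r(r(q, p, p), p ∧ p ∧ p ∧ q, q ∨ q), r(p ∧ p, r(p, q, p), p ∧ q)), p ∧ q ∧ q ∧ r(p ∧ q ∧ q ∧ q, p, q))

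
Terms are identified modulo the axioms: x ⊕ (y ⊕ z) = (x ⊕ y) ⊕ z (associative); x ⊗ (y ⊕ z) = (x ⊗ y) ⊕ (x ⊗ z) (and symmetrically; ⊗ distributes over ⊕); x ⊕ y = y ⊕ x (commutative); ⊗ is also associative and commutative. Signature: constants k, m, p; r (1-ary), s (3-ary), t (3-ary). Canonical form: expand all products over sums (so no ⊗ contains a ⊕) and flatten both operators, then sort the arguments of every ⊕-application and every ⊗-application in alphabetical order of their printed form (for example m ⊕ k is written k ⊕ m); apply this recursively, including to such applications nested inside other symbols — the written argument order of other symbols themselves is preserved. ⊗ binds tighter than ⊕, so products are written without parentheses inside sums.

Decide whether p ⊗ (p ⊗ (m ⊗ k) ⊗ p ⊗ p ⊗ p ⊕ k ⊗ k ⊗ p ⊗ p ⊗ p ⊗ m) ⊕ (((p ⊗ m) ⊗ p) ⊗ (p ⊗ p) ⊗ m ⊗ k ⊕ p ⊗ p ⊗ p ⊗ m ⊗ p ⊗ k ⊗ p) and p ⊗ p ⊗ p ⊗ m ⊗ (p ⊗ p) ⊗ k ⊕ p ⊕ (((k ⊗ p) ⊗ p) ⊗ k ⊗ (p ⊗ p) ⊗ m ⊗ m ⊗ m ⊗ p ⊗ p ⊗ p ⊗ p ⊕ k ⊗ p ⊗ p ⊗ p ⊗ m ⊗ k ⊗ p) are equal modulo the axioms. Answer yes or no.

Left:  p ⊗ (p ⊗ (m ⊗ k) ⊗ p ⊗ p ⊗ p ⊕ k ⊗ k ⊗ p ⊗ p ⊗ p ⊗ m) ⊕ (((p ⊗ m) ⊗ p) ⊗ (p ⊗ p) ⊗ m ⊗ k ⊕ p ⊗ p ⊗ p ⊗ m ⊗ p ⊗ k ⊗ p)
  Expand:  k ⊗ m ⊗ p ⊗ p ⊗ p ⊗ p ⊗ p ⊕ k ⊗ k ⊗ m ⊗ p ⊗ p ⊗ p ⊗ p ⊕ k ⊗ m ⊗ m ⊗ p ⊗ p ⊗ p ⊗ p ⊕ k ⊗ m ⊗ p ⊗ p ⊗ p ⊗ p ⊗ p
  Sort:  k ⊗ k ⊗ m ⊗ p ⊗ p ⊗ p ⊗ p ⊕ k ⊗ m ⊗ m ⊗ p ⊗ p ⊗ p ⊗ p ⊕ k ⊗ m ⊗ p ⊗ p ⊗ p ⊗ p ⊗ p ⊕ k ⊗ m ⊗ p ⊗ p ⊗ p ⊗ p ⊗ p
Right:  p ⊗ p ⊗ p ⊗ m ⊗ (p ⊗ p) ⊗ k ⊕ p ⊕ (((k ⊗ p) ⊗ p) ⊗ k ⊗ (p ⊗ p) ⊗ m ⊗ m ⊗ m ⊗ p ⊗ p ⊗ p ⊗ p ⊕ k ⊗ p ⊗ p ⊗ p ⊗ m ⊗ k ⊗ p)
  Un-nest:  k ⊗ m ⊗ p ⊗ p ⊗ p ⊗ p ⊗ p ⊕ p ⊕ k ⊗ k ⊗ m ⊗ m ⊗ m ⊗ p ⊗ p ⊗ p ⊗ p ⊗ p ⊗ p ⊗ p ⊗ p ⊕ k ⊗ k ⊗ m ⊗ p ⊗ p ⊗ p ⊗ p
  Order the arguments:  k ⊗ k ⊗ m ⊗ m ⊗ m ⊗ p ⊗ p ⊗ p ⊗ p ⊗ p ⊗ p ⊗ p ⊗ p ⊕ k ⊗ k ⊗ m ⊗ p ⊗ p ⊗ p ⊗ p ⊕ k ⊗ m ⊗ p ⊗ p ⊗ p ⊗ p ⊗ p ⊕ p

Answer: no — k ⊗ k ⊗ m ⊗ p ⊗ p ⊗ p ⊗ p ⊕ k ⊗ m ⊗ m ⊗ p ⊗ p ⊗ p ⊗ p ⊕ k ⊗ m ⊗ p ⊗ p ⊗ p ⊗ p ⊗ p ⊕ k ⊗ m ⊗ p ⊗ p ⊗ p ⊗ p ⊗ p vs k ⊗ k ⊗ m ⊗ m ⊗ m ⊗ p ⊗ p ⊗ p ⊗ p ⊗ p ⊗ p ⊗ p ⊗ p ⊕ k ⊗ k ⊗ m ⊗ p ⊗ p ⊗ p ⊗ p ⊕ k ⊗ m ⊗ p ⊗ p ⊗ p ⊗ p ⊗ p ⊕ p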